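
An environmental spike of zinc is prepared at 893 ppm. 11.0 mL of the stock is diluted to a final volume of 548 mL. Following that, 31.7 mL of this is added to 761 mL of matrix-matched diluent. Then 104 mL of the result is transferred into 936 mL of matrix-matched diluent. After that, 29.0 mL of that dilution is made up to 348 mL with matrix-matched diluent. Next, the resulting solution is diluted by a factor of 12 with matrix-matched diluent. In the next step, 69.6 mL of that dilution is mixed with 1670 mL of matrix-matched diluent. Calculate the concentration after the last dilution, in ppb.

0.0199 ppb

Overall dilution factor = 49.82 × 25.01 × 10 × 12 × 12 × 24.99 = 4.48 × 10⁷.
893 ppm / 4.48 × 10⁷ = 1.99 × 10⁻⁵ ppm = 0.0199 ppb.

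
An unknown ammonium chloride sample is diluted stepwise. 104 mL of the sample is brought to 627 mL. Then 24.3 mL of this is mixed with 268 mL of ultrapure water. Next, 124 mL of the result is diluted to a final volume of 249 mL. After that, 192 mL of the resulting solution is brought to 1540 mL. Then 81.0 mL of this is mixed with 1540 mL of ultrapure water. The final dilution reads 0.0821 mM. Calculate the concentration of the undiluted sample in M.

Overall dilution factor = 6.029 × 12.03 × 2.008 × 8.021 × 20.01 = 2.34 × 10⁴.
Original = 0.0821 mM × 2.34 × 10⁴ = 1919 mM = 1.92 M.

1.92 M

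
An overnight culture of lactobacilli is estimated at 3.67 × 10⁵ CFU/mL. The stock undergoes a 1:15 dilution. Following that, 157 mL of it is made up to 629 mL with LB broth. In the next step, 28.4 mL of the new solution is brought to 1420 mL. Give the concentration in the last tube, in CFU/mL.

122 CFU/mL

Overall dilution factor = 15 × 4.006 × 50 = 3005.
3.67 × 10⁵ CFU/mL / 3005 = 122 CFU/mL.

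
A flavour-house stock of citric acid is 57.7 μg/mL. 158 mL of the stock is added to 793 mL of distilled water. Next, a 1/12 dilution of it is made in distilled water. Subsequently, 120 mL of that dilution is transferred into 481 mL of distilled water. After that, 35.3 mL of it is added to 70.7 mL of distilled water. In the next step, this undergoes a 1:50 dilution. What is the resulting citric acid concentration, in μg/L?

Overall dilution factor = 6.019 × 12 × 5.008 × 3.003 × 50 = 5.43 × 10⁴.
57.7 μg/mL / 5.43 × 10⁴ = 1.06 × 10⁻³ μg/mL = 1.06 μg/L.

1.06 μg/L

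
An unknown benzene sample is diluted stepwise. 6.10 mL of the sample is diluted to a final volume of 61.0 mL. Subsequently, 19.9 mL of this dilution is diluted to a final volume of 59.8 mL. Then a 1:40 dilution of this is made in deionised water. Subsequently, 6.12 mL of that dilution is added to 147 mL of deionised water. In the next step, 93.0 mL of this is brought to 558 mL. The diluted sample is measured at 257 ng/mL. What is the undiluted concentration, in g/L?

46.4 g/L

Overall dilution factor = 10 × 3.005 × 40 × 25.02 × 6 = 1.80 × 10⁵.
Original = 257 ng/mL × 1.80 × 10⁵ = 4.64 × 10⁷ ng/mL = 46.4 g/L.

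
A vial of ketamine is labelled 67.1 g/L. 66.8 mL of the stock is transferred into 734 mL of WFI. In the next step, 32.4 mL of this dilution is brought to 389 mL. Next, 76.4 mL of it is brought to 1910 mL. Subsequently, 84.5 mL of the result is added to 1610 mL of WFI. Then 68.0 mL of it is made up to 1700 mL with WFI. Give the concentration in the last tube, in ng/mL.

37.2 ng/mL

Overall dilution factor = 11.99 × 12.01 × 25 × 20.05 × 25 = 1.80 × 10⁶.
67.1 g/L / 1.80 × 10⁶ = 3.72 × 10⁻⁵ g/L = 37.2 ng/mL.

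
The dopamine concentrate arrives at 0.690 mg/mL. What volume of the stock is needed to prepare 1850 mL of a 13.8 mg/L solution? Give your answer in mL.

13.8 mg/L = 0.0138 mg/mL.
V₁ = C₂V₂/C₁ = 0.0138 × 1850 / 0.690 = 37.0 mL.

37.0 mL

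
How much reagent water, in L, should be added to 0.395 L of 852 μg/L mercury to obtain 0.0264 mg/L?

12.4 L

0.0264 mg/L = 26.4 μg/L.
V₂ = C₁V₁/C₂ = 852 × 0.395 / 26.4 = 12.7 L.
Diluent to add = V₂ − V₁ = 12.7 − 0.395 = 12.4 L.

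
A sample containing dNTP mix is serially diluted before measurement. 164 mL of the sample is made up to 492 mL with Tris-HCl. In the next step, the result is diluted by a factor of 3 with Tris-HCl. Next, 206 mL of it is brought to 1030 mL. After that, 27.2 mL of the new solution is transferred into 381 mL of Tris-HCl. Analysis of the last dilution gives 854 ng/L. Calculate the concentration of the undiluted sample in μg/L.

577 μg/L

Overall dilution factor = 3 × 3 × 5 × 15.01 = 675.
Original = 854 ng/L × 675 = 5.77 × 10⁵ ng/L = 577 μg/L.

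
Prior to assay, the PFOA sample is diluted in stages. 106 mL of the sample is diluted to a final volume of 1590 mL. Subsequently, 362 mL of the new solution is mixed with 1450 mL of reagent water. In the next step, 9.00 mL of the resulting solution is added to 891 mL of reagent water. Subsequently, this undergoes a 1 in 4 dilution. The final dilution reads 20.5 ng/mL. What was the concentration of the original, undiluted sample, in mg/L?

616 mg/L

Overall dilution factor = 15 × 5.006 × 100 × 4 = 3.00 × 10⁴.
Original = 20.5 ng/mL × 3.00 × 10⁴ = 6.16 × 10⁵ ng/mL = 616 mg/L.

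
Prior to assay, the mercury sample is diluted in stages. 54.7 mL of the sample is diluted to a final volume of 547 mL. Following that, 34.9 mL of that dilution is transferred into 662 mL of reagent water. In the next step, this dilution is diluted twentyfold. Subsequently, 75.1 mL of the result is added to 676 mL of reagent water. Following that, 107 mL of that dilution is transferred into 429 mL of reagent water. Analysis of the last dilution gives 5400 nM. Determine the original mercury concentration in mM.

1080 mM

Overall dilution factor = 10 × 19.97 × 20 × 10.00 × 5.009 = 2.00 × 10⁵.
Original = 5400 nM × 2.00 × 10⁵ = 1.08 × 10⁹ nM = 1080 mM.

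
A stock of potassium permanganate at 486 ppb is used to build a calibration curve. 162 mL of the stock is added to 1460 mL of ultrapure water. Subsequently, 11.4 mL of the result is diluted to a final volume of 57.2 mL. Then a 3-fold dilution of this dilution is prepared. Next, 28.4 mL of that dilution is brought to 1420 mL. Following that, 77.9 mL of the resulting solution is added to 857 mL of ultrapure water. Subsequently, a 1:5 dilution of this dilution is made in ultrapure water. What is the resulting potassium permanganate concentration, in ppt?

Overall dilution factor = 10.01 × 5.018 × 3 × 50 × 12.00 × 5 = 4.52 × 10⁵.
486 ppb / 4.52 × 10⁵ = 1.07 × 10⁻³ ppb = 1.07 ppt.

1.07 ppt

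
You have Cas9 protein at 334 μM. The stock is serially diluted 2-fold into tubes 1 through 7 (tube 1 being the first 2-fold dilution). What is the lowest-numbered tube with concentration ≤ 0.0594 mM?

tube 3

Tube n has concentration 334 μM / 2ⁿ.
Need 2ⁿ ≥ 334 μM / 0.0594 mM = 5.62, so n ≥ 2.49.
First such tube: n = 3.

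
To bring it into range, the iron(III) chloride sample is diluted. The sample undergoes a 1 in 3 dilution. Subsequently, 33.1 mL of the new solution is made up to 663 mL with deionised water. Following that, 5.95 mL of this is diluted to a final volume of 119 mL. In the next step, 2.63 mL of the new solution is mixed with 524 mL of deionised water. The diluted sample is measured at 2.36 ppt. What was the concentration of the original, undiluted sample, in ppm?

0.568 ppm

Overall dilution factor = 3 × 20.03 × 20 × 200.2 = 2.41 × 10⁵.
Original = 2.36 ppt × 2.41 × 10⁵ = 5.68 × 10⁵ ppt = 0.568 ppm.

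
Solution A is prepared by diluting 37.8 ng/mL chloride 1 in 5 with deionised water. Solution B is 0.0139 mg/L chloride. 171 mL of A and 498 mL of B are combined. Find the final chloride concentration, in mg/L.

C_A = 37.8 ng/mL / 5 = 7.56 ng/mL.
C_B = 0.0139 mg/L = 13.9 ng/mL.
C_mix = (C_A·V_A + C_B·V_B)/(V_A + V_B) = (7.56×171 + 13.9×498) / 669.0 = 12.3 ng/mL = 0.0123 mg/L.

0.0123 mg/L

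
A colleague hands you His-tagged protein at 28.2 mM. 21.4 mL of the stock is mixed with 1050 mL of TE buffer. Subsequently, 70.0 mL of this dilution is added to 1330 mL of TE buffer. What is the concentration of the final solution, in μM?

Overall dilution factor = 50.07 × 20 = 1001.
28.2 mM / 1001 = 0.0282 mM = 28.2 μM.

28.2 μM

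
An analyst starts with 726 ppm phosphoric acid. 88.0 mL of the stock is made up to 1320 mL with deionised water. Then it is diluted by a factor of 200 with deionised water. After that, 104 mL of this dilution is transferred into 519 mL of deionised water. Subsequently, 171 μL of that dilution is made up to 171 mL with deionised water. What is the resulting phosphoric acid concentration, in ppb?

0.0404 ppb

Overall dilution factor = 15 × 200 × 5.990 × 1000 = 1.80 × 10⁷.
726 ppm / 1.80 × 10⁷ = 4.04 × 10⁻⁵ ppm = 0.0404 ppb.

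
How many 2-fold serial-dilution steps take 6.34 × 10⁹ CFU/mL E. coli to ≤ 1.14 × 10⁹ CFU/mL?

3

Need 2ⁿ ≥ 5.56, so n ≥ log(5.56)/log(2) = 2.48.
Minimum whole steps: n = 3.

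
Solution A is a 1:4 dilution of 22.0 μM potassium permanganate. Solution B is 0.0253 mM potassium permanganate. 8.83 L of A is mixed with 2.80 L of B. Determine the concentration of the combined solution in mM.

C_A = 22.0 μM / 4 = 5.50 μM.
C_B = 0.0253 mM = 25.3 μM.
C_mix = (C_A·V_A + C_B·V_B)/(V_A + V_B) = (5.50×8.83 + 25.3×2.80) / 11.63 = 10.3 μM = 0.0103 mM.

0.0103 mM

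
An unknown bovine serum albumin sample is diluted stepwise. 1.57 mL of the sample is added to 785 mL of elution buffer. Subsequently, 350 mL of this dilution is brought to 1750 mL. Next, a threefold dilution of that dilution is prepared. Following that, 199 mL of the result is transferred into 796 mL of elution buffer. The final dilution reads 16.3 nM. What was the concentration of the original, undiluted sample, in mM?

Overall dilution factor = 501 × 5 × 3 × 5 = 3.76 × 10⁴.
Original = 16.3 nM × 3.76 × 10⁴ = 6.12 × 10⁵ nM = 0.612 mM.

0.612 mM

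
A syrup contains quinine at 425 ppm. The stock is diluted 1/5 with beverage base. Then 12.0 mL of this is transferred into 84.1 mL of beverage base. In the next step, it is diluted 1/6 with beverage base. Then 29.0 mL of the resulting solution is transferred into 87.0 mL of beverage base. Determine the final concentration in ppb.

Overall dilution factor = 5 × 8.008 × 6 × 4 = 961.
425 ppm / 961 = 0.442 ppm = 442 ppb.

442 ppb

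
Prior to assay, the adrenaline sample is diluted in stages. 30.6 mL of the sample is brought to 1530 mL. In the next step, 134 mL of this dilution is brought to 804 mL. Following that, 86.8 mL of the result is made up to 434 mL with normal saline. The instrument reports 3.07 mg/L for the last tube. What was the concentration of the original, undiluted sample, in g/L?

Overall dilution factor = 50 × 6 × 5 = 1500.
Original = 3.07 mg/L × 1500 = 4605 mg/L = 4.60 g/L.

4.60 g/L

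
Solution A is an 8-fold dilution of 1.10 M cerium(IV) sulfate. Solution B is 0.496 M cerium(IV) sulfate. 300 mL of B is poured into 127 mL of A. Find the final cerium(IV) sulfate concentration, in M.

0.389 M

C_A = 1.10 M / 8 = 0.138 M.
C_mix = (C_A·V_A + C_B·V_B)/(V_A + V_B) = (0.138×127 + 0.496×300) / 427.0 = 0.389 M.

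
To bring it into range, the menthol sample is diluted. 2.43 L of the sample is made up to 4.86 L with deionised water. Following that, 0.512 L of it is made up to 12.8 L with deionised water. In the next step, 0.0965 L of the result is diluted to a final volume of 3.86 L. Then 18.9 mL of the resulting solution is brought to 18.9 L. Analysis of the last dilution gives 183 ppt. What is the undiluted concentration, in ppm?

366 ppm

Overall dilution factor = 2 × 25 × 40 × 1000 = 2.00 × 10⁶.
Original = 183 ppt × 2.00 × 10⁶ = 3.66 × 10⁸ ppt = 366 ppm.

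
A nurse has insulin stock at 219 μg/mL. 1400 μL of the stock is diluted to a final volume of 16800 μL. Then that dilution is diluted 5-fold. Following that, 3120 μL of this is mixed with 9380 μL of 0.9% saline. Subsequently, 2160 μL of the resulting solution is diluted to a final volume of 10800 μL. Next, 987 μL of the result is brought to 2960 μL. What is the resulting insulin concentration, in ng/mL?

60.8 ng/mL

Overall dilution factor = 12 × 5 × 4.006 × 5 × 2.999 = 3605.
219 μg/mL / 3605 = 0.0608 μg/mL = 60.8 ng/mL.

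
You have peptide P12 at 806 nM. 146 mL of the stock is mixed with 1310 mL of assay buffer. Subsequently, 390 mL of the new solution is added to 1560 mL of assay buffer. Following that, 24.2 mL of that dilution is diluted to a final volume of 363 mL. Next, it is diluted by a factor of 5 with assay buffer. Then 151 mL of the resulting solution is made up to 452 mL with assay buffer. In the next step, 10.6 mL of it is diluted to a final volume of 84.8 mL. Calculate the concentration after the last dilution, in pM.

Overall dilution factor = 9.973 × 5 × 15 × 5 × 2.993 × 8 = 8.96 × 10⁴.
806 nM / 8.96 × 10⁴ = 9.00 × 10⁻³ nM = 9.00 pM.

9.00 pM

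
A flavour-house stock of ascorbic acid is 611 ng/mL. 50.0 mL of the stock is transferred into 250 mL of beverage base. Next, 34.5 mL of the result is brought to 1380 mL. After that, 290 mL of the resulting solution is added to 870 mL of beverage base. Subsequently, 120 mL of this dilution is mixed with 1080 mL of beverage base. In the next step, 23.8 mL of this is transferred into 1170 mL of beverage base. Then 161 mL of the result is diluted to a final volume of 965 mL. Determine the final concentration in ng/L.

Overall dilution factor = 6 × 40 × 4 × 10 × 50.16 × 5.994 = 2.89 × 10⁶.
611 ng/mL / 2.89 × 10⁶ = 2.12 × 10⁻⁴ ng/mL = 0.212 ng/L.

0.212 ng/L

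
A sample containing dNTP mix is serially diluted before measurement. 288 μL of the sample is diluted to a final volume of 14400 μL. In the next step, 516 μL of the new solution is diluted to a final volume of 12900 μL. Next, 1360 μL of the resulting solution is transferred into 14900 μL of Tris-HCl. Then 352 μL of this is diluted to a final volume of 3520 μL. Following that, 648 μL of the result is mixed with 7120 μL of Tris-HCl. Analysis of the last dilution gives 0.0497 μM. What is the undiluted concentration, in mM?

89.0 mM

Overall dilution factor = 50 × 25 × 11.96 × 10 × 11.99 = 1.79 × 10⁶.
Original = 0.0497 μM × 1.79 × 10⁶ = 8.90 × 10⁴ μM = 89.0 mM.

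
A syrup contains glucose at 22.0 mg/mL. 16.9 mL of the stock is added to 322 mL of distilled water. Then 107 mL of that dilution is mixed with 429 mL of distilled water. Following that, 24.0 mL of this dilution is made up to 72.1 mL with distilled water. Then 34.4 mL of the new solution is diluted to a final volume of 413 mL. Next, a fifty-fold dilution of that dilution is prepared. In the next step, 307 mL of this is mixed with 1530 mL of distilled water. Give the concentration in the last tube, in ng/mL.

20.3 ng/mL

Overall dilution factor = 20.05 × 5.009 × 3.004 × 12.01 × 50 × 5.984 = 1.08 × 10⁶.
22.0 mg/mL / 1.08 × 10⁶ = 2.03 × 10⁻⁵ mg/mL = 20.3 ng/mL.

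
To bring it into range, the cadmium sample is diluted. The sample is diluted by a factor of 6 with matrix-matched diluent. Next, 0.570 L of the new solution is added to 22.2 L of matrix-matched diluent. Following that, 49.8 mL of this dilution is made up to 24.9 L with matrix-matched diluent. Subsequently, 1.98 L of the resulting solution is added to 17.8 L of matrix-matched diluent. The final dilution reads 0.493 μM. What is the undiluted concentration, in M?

Overall dilution factor = 6 × 39.95 × 500 × 9.990 = 1.20 × 10⁶.
Original = 0.493 μM × 1.20 × 10⁶ = 5.90 × 10⁵ μM = 0.590 M.

0.590 M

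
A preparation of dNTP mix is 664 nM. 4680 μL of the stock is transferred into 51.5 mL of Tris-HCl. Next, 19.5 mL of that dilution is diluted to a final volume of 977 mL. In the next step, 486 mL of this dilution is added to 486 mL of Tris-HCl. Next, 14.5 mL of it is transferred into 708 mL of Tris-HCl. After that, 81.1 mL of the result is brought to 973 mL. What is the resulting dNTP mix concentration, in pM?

0.923 pM

Overall dilution factor = 12.00 × 50.10 × 2 × 49.83 × 12.00 = 7.19 × 10⁵.
664 nM / 7.19 × 10⁵ = 9.23 × 10⁻⁴ nM = 0.923 pM.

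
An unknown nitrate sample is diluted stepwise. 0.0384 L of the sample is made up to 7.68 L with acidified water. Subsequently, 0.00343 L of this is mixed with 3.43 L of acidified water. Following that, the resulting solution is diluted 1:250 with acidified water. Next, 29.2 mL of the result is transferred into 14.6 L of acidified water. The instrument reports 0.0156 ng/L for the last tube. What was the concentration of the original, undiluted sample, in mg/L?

Overall dilution factor = 200 × 1001 × 250 × 501 = 2.51 × 10¹⁰.
Original = 0.0156 ng/L × 2.51 × 10¹⁰ = 3.91 × 10⁸ ng/L = 391 mg/L.

391 mg/L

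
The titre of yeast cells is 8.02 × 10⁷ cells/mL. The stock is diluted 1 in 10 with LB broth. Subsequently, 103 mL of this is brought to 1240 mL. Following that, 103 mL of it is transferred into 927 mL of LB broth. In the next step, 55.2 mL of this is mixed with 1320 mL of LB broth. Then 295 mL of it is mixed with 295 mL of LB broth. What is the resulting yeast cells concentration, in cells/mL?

Overall dilution factor = 10 × 12.04 × 10 × 24.91 × 2 = 6.00 × 10⁴.
8.02 × 10⁷ cells/mL / 6.00 × 10⁴ = 1340 cells/mL.

1340 cells/mL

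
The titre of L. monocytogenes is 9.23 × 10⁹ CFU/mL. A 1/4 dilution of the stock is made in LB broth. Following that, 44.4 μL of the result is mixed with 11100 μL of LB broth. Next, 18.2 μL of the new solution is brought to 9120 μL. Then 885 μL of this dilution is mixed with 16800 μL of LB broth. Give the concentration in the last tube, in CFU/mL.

918 CFU/mL

Overall dilution factor = 4 × 251 × 501.1 × 19.98 = 1.01 × 10⁷.
9.23 × 10⁹ CFU/mL / 1.01 × 10⁷ = 918 CFU/mL.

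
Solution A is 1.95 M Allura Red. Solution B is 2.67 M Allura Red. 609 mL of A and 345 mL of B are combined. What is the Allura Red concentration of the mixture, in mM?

C_mix = (C_A·V_A + C_B·V_B)/(V_A + V_B) = (1.95×609 + 2.67×345) / 954.0 = 2.21 M = 2210 mM.

2210 mM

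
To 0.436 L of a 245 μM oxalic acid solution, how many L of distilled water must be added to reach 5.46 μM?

V₂ = C₁V₁/C₂ = 245 × 0.436 / 5.46 = 19.6 L.
Diluent to add = V₂ − V₁ = 19.6 − 0.436 = 19.1 L.

19.1 L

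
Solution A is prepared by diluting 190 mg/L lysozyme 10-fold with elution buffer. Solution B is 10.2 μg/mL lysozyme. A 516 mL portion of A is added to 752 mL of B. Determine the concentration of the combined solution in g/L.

0.0138 g/L

C_A = 190 mg/L / 10 = 19.0 mg/L.
C_B = 10.2 μg/mL = 10.2 mg/L.
C_mix = (C_A·V_A + C_B·V_B)/(V_A + V_B) = (19.0×516 + 10.2×752) / 1268 = 13.8 mg/L = 0.0138 g/L.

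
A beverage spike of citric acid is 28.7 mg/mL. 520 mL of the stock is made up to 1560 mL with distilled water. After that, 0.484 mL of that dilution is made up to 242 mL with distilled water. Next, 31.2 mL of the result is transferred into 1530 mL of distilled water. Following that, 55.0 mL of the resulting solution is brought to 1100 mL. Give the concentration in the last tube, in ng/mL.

Overall dilution factor = 3 × 500 × 50.04 × 20 = 1.50 × 10⁶.
28.7 mg/mL / 1.50 × 10⁶ = 1.91 × 10⁻⁵ mg/mL = 19.1 ng/mL.

19.1 ng/mL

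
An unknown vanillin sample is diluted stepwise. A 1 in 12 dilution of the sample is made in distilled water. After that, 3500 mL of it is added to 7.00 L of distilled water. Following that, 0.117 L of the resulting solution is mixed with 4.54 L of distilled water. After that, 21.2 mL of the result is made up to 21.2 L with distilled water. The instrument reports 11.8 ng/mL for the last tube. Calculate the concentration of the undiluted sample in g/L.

16.9 g/L

Overall dilution factor = 12 × 3 × 39.80 × 1000 = 1.43 × 10⁶.
Original = 11.8 ng/mL × 1.43 × 10⁶ = 1.69 × 10⁷ ng/mL = 16.9 g/L.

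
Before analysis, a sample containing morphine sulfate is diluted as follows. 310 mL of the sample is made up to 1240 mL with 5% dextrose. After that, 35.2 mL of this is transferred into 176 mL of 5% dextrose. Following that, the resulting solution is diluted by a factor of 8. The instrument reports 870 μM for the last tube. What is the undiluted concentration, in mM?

Overall dilution factor = 4 × 6 × 8 = 192.
Original = 870 μM × 192 = 1.67 × 10⁵ μM = 167 mM.

167 mM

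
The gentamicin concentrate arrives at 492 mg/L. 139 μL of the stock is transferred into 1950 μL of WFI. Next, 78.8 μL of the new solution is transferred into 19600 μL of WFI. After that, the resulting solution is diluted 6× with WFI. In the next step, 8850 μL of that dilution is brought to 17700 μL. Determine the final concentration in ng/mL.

Overall dilution factor = 15.03 × 249.7 × 6 × 2 = 4.50 × 10⁴.
492 mg/L / 4.50 × 10⁴ = 0.0109 mg/L = 10.9 ng/mL.

10.9 ng/mL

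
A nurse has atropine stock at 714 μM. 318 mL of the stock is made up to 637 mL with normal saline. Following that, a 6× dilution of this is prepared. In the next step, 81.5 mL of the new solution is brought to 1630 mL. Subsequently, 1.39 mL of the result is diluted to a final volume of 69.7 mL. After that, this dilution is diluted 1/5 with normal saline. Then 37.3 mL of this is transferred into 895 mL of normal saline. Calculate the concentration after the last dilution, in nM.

Overall dilution factor = 2.003 × 6 × 20 × 50.14 × 5 × 24.99 = 1.51 × 10⁶.
714 μM / 1.51 × 10⁶ = 4.74 × 10⁻⁴ μM = 0.474 nM.

0.474 nM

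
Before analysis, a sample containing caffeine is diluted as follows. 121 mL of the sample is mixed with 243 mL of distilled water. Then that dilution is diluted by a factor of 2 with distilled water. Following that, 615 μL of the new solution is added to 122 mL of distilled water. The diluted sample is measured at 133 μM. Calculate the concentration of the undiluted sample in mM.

Overall dilution factor = 3.008 × 2 × 199.4 = 1200.
Original = 133 μM × 1200 = 1.60 × 10⁵ μM = 160 mM.

160 mM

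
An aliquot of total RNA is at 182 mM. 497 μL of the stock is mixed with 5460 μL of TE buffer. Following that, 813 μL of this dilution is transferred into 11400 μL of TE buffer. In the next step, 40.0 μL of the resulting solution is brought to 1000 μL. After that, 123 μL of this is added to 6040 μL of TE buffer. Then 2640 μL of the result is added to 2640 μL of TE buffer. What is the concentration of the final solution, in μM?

Overall dilution factor = 11.99 × 15.02 × 25 × 50.11 × 2 = 4.51 × 10⁵.
182 mM / 4.51 × 10⁵ = 4.03 × 10⁻⁴ mM = 0.403 μM.

0.403 μM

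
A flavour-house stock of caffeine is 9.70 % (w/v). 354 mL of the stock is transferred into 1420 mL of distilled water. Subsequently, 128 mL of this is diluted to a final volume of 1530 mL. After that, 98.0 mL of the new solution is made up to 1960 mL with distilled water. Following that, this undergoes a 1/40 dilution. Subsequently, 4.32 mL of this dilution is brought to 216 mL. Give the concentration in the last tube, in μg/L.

Overall dilution factor = 5.011 × 11.95 × 20 × 40 × 50 = 2.40 × 10⁶.
9.70 % (w/v) / 2.40 × 10⁶ = 4.05 × 10⁻⁶ % (w/v) = 40.5 μg/L.

40.5 μg/L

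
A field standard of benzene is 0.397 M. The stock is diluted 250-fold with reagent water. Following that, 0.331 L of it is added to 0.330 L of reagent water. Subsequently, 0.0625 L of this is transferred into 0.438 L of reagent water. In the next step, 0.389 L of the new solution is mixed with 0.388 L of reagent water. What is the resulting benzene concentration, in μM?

49.7 μM

Overall dilution factor = 250 × 1.997 × 8.008 × 1.997 = 7986.
0.397 M / 7986 = 4.97 × 10⁻⁵ M = 49.7 μM.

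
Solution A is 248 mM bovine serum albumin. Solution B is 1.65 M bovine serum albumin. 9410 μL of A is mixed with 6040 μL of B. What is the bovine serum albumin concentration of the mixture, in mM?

796 mM

C_B = 1.65 M = 1650 mM.
C_mix = (C_A·V_A + C_B·V_B)/(V_A + V_B) = (248×9410 + 1650×6040) / 15450 = 796 mM.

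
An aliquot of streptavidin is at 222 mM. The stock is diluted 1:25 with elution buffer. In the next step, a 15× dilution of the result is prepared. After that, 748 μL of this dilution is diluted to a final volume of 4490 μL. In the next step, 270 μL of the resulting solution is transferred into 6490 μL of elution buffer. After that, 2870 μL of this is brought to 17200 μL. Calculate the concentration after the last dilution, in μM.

Overall dilution factor = 25 × 15 × 6.003 × 25.04 × 5.993 = 3.38 × 10⁵.
222 mM / 3.38 × 10⁵ = 6.57 × 10⁻⁴ mM = 0.657 μM.

0.657 μM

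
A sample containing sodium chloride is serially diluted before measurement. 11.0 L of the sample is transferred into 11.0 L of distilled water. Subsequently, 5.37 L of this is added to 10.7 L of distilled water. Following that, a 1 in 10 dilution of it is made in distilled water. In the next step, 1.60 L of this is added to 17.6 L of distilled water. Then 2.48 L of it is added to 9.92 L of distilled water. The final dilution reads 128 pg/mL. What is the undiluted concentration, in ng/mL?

460 ng/mL

Overall dilution factor = 2 × 2.993 × 10 × 12 × 5 = 3591.
Original = 128 pg/mL × 3591 = 4.60 × 10⁵ pg/mL = 460 ng/mL.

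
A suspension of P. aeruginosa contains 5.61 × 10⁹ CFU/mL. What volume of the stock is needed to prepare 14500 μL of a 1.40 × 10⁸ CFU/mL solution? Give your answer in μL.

362 μL

V₁ = C₂V₂/C₁ = 1.40 × 10⁸ × 14500 / 5.61 × 10⁹ = 362 μL.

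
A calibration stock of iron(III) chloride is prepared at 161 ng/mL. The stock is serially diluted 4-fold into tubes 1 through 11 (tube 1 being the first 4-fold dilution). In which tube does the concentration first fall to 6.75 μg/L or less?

tube 3

Tube n has concentration 161 ng/mL / 4ⁿ.
Need 4ⁿ ≥ 161 ng/mL / 6.75 μg/L = 23.9, so n ≥ 2.29.
First such tube: n = 3.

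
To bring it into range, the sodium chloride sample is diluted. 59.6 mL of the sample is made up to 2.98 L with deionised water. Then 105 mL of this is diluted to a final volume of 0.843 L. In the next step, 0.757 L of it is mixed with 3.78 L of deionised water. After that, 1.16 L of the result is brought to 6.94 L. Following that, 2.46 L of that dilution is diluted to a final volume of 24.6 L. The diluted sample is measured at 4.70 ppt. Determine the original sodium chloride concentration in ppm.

Overall dilution factor = 50 × 8.029 × 5.993 × 5.983 × 10 = 1.44 × 10⁵.
Original = 4.70 ppt × 1.44 × 10⁵ = 6.77 × 10⁵ ppt = 0.677 ppm.

0.677 ppm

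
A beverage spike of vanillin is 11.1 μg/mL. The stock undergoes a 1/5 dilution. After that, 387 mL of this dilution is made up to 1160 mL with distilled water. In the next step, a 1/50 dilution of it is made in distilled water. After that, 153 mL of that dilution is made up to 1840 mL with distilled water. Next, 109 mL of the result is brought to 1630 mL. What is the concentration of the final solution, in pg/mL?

82.4 pg/mL

Overall dilution factor = 5 × 2.997 × 50 × 12.03 × 14.95 = 1.35 × 10⁵.
11.1 μg/mL / 1.35 × 10⁵ = 8.24 × 10⁻⁵ μg/mL = 82.4 pg/mL.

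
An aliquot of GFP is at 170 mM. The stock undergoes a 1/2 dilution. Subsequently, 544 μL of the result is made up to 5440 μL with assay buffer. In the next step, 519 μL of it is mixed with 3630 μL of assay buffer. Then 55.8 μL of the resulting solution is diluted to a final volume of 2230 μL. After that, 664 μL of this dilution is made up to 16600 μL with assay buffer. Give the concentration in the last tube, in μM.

1.06 μM

Overall dilution factor = 2 × 10 × 7.994 × 39.96 × 25 = 1.60 × 10⁵.
170 mM / 1.60 × 10⁵ = 1.06 × 10⁻³ mM = 1.06 μM.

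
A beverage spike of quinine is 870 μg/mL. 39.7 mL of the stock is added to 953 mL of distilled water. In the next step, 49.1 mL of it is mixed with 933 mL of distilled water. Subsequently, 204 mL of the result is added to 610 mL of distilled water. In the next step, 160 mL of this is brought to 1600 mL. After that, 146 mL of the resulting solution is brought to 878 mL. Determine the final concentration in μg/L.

Overall dilution factor = 25.01 × 20.00 × 3.990 × 10 × 6.014 = 1.20 × 10⁵.
870 μg/mL / 1.20 × 10⁵ = 7.25 × 10⁻³ μg/mL = 7.25 μg/L.

7.25 μg/L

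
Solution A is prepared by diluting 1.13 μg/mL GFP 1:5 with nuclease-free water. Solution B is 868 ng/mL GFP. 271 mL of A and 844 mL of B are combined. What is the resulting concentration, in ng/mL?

C_A = 1.13 μg/mL / 5 = 0.226 μg/mL.
C_B = 868 ng/mL = 0.868 μg/mL.
C_mix = (C_A·V_A + C_B·V_B)/(V_A + V_B) = (0.226×271 + 0.868×844) / 1115 = 0.712 μg/mL = 712 ng/mL.

712 ng/mL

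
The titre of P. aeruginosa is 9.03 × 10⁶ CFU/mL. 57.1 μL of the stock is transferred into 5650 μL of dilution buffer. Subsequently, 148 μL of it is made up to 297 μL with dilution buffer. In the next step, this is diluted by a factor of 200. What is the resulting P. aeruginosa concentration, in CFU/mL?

Overall dilution factor = 99.95 × 2.007 × 200 = 4.01 × 10⁴.
9.03 × 10⁶ CFU/mL / 4.01 × 10⁴ = 225 CFU/mL.

225 CFU/mL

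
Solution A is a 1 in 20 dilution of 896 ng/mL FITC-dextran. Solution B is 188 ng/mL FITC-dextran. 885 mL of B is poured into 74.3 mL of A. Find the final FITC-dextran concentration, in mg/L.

0.177 mg/L

C_A = 896 ng/mL / 20 = 44.8 ng/mL.
C_mix = (C_A·V_A + C_B·V_B)/(V_A + V_B) = (44.8×74.3 + 188×885) / 959.3 = 177 ng/mL = 0.177 mg/L.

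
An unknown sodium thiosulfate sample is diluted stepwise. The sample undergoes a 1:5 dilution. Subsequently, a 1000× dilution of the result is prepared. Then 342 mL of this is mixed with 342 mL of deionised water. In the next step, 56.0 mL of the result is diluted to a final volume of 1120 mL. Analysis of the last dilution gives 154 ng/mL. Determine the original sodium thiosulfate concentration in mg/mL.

Overall dilution factor = 5 × 1000 × 2 × 20 = 2.00 × 10⁵.
Original = 154 ng/mL × 2.00 × 10⁵ = 3.08 × 10⁷ ng/mL = 30.8 mg/mL.

30.8 mg/mL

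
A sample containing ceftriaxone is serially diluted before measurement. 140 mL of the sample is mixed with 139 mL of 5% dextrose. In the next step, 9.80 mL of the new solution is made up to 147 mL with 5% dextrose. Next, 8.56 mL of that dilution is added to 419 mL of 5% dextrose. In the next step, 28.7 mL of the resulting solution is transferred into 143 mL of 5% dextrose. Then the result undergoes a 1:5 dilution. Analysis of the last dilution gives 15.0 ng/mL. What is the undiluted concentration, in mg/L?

670 mg/L

Overall dilution factor = 1.993 × 15 × 49.95 × 5.983 × 5 = 4.47 × 10⁴.
Original = 15.0 ng/mL × 4.47 × 10⁴ = 6.70 × 10⁵ ng/mL = 670 mg/L.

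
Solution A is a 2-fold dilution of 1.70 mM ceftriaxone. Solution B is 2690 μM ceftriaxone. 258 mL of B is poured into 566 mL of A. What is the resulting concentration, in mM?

1.43 mM

C_A = 1.70 mM / 2 = 0.850 mM.
C_B = 2690 μM = 2.69 mM.
C_mix = (C_A·V_A + C_B·V_B)/(V_A + V_B) = (0.850×566 + 2.69×258) / 824.0 = 1.43 mM.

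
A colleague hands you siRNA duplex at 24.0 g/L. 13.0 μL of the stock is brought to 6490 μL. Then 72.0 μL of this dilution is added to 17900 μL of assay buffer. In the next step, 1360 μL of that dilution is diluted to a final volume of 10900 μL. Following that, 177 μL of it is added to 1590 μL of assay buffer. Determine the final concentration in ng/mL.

2.41 ng/mL

Overall dilution factor = 499.2 × 249.6 × 8.015 × 9.983 = 9.97 × 10⁶.
24.0 g/L / 9.97 × 10⁶ = 2.41 × 10⁻⁶ g/L = 2.41 ng/mL.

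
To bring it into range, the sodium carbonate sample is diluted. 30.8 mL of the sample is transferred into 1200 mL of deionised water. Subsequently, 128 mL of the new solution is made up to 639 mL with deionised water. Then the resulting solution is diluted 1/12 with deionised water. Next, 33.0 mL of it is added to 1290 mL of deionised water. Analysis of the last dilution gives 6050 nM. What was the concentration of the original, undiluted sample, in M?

0.581 M

Overall dilution factor = 39.96 × 4.992 × 12 × 40.09 = 9.60 × 10⁴.
Original = 6050 nM × 9.60 × 10⁴ = 5.81 × 10⁸ nM = 0.581 M.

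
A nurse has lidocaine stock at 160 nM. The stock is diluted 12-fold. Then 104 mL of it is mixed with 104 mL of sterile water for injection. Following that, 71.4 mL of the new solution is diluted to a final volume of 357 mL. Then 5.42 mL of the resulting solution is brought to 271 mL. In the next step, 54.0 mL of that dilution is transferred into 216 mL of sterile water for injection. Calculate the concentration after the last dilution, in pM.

Overall dilution factor = 12 × 2 × 5 × 50 × 5 = 3.00 × 10⁴.
160 nM / 3.00 × 10⁴ = 5.33 × 10⁻³ nM = 5.33 pM.

5.33 pM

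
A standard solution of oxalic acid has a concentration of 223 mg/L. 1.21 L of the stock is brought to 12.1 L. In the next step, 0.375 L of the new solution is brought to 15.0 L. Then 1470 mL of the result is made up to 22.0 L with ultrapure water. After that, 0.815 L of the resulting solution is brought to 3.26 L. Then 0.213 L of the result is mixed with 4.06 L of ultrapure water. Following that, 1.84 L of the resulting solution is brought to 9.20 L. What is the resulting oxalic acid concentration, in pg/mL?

Overall dilution factor = 10 × 40 × 14.97 × 4 × 20.06 × 5 = 2.40 × 10⁶.
223 mg/L / 2.40 × 10⁶ = 9.28 × 10⁻⁵ mg/L = 92.8 pg/mL.

92.8 pg/mL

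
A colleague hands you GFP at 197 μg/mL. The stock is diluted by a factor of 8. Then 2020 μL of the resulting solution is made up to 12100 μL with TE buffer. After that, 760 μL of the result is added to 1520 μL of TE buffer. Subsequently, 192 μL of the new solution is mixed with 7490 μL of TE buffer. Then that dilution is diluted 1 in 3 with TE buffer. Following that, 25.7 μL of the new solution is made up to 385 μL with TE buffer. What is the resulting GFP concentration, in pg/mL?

Overall dilution factor = 8 × 5.990 × 3 × 40.01 × 3 × 14.98 = 2.59 × 10⁵.
197 μg/mL / 2.59 × 10⁵ = 7.62 × 10⁻⁴ μg/mL = 762 pg/mL.

762 pg/mL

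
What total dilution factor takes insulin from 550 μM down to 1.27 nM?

4.33 × 10⁵

Factor = C₀/C_target = 550 μM / 1.27 nM = 4.33 × 10⁵.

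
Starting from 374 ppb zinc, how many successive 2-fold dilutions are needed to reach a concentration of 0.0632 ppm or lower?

3

Need 2ⁿ ≥ 5.92, so n ≥ log(5.92)/log(2) = 2.57.
Minimum whole steps: n = 3.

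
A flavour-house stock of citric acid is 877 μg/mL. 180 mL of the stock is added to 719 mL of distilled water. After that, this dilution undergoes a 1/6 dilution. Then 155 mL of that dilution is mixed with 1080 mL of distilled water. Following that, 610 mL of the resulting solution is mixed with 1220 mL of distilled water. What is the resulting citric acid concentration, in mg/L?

1.22 mg/L

Overall dilution factor = 4.994 × 6 × 7.968 × 3 = 716.
877 μg/mL / 716 = 1.22 μg/mL = 1.22 mg/L.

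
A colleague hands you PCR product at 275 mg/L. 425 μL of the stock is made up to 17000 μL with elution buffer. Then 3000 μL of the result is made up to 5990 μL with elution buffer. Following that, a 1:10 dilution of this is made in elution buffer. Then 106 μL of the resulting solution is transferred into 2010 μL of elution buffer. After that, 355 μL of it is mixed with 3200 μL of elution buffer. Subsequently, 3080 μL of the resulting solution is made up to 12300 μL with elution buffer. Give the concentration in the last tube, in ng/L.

431 ng/L

Overall dilution factor = 40 × 1.997 × 10 × 19.96 × 10.01 × 3.994 = 6.38 × 10⁵.
275 mg/L / 6.38 × 10⁵ = 4.31 × 10⁻⁴ mg/L = 431 ng/L.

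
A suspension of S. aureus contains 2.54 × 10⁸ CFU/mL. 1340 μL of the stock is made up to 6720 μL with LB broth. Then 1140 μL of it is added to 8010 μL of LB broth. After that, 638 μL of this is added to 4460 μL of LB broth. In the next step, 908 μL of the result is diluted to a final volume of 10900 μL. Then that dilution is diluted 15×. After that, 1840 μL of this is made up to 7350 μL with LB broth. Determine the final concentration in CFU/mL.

1100 CFU/mL

Overall dilution factor = 5.015 × 8.026 × 7.991 × 12.00 × 15 × 3.995 = 2.31 × 10⁵.
2.54 × 10⁸ CFU/mL / 2.31 × 10⁵ = 1100 CFU/mL.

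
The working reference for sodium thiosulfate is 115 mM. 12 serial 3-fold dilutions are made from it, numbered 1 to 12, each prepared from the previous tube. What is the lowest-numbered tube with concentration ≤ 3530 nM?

tube 10

Tube n has concentration 115 mM / 3ⁿ.
Need 3ⁿ ≥ 115 mM / 3530 nM = 3.26 × 10⁴, so n ≥ 9.46.
First such tube: n = 10.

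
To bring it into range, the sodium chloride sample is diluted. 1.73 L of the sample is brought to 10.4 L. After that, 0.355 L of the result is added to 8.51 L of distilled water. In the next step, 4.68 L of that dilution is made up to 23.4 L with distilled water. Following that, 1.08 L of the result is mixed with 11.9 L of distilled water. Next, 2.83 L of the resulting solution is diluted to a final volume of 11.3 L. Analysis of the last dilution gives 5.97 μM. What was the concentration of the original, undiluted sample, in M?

Overall dilution factor = 6.012 × 24.97 × 5 × 12.02 × 3.993 = 3.60 × 10⁴.
Original = 5.97 μM × 3.60 × 10⁴ = 2.15 × 10⁵ μM = 0.215 M.

0.215 M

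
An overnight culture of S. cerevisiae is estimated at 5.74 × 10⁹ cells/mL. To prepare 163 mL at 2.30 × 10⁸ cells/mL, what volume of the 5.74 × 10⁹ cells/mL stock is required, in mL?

6.53 mL

V₁ = C₂V₂/C₁ = 2.30 × 10⁸ × 163 / 5.74 × 10⁹ = 6.53 mL.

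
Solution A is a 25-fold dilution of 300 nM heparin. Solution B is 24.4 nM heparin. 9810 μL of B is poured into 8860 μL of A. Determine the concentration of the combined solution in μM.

0.0185 μM

C_A = 300 nM / 25 = 12.0 nM.
C_mix = (C_A·V_A + C_B·V_B)/(V_A + V_B) = (12.0×8860 + 24.4×9810) / 18670 = 18.5 nM = 0.0185 μM.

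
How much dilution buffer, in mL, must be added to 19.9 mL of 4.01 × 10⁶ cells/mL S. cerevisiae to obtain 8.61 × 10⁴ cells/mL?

V₂ = C₁V₁/C₂ = 4.01 × 10⁶ × 19.9 / 8.61 × 10⁴ = 927 mL.
Diluent to add = V₂ − V₁ = 927 − 19.9 = 907 mL.

907 mL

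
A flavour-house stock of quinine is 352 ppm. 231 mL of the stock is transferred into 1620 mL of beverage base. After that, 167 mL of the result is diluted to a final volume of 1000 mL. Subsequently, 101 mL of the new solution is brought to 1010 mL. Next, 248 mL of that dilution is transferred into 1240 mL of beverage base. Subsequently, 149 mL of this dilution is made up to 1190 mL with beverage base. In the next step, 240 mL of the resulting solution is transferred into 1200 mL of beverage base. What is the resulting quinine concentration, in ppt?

Overall dilution factor = 8.013 × 5.988 × 10 × 6 × 7.987 × 6 = 1.38 × 10⁵.
352 ppm / 1.38 × 10⁵ = 2.55 × 10⁻³ ppm = 2550 ppt.

2550 ppt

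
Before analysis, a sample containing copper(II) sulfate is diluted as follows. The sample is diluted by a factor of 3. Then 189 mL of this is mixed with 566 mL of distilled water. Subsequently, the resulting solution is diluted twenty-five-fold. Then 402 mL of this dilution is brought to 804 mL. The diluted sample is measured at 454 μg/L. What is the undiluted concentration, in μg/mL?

272 μg/mL

Overall dilution factor = 3 × 3.995 × 25 × 2 = 599.
Original = 454 μg/L × 599 = 2.72 × 10⁵ μg/L = 272 μg/mL.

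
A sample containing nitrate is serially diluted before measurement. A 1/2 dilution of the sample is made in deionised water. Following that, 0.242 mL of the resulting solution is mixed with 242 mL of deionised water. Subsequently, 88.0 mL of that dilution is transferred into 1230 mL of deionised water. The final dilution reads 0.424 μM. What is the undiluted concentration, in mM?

Overall dilution factor = 2 × 1001 × 14.98 = 3.00 × 10⁴.
Original = 0.424 μM × 3.00 × 10⁴ = 1.27 × 10⁴ μM = 12.7 mM.

12.7 mM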